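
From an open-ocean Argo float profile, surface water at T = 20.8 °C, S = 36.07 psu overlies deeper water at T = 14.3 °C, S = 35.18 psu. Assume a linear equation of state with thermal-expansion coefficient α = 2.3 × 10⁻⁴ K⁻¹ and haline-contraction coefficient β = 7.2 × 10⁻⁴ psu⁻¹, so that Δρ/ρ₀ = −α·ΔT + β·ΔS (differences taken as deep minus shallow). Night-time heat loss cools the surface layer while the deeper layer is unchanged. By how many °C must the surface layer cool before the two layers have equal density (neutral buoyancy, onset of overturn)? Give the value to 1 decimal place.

3.7 °C

Neutral buoyancy requires Δρ = 0, i.e. −α(T_deep − T_surf′) + β(S_deep − S_surf) = 0.
T_surf′ = T_deep − (β/α)·ΔS = 14.3 − (7.2 × 10⁻⁴/2.3 × 10⁻⁴)·(-0.89) = 17.086 °C.
Cooling required: 20.8 − (17.086) = 3.714 °C.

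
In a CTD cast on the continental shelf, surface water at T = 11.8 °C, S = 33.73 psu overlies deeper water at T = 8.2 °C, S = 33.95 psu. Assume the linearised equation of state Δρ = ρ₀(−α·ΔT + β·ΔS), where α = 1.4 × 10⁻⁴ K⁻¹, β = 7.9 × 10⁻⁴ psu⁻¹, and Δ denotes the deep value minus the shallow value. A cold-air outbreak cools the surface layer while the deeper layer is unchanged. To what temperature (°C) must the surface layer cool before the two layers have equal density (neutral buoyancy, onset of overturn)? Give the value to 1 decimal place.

7.0 °C

Neutral buoyancy requires Δρ = 0, i.e. −α(T_deep − T_surf′) + β(S_deep − S_surf) = 0.
T_surf′ = T_deep − (β/α)·ΔS = 8.2 − (7.9 × 10⁻⁴/1.4 × 10⁻⁴)·(+0.22) = 6.959 °C.
Cooling required: 11.8 − (6.959) = 4.841 °C.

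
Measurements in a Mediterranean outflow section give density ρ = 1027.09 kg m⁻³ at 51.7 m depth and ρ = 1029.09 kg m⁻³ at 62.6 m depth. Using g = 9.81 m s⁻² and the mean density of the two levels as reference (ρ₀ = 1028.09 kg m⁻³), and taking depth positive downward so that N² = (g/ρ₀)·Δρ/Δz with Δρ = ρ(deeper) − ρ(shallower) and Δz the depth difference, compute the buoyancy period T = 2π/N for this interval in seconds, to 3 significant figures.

150 s

Δρ = 1029.09 − 1027.09 = 2.00 kg m⁻³ over Δz = 62.6 − 51.7 = 10.9 m.
N² = (9.81/1028.09) × (2.00/10.9) = 1.7508 × 10⁻³ s⁻².
N = √(1.7508 × 10⁻³) = 0.041843 rad s⁻¹, so T = 2π/N = 150.16 s ≈ 150 s.
N² > 0, so the interval is statically stable.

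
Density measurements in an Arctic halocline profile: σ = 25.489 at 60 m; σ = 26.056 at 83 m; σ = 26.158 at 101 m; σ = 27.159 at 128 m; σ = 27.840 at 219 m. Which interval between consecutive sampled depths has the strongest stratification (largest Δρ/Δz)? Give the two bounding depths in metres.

101–128 m

Compute the density gradient over each adjacent pair:
  60–83 m: Δρ/Δz = 0.567/23 = 0.025 kg m⁻⁴
  83–101 m: Δρ/Δz = 0.102/18 = 5.7 × 10⁻³ kg m⁻⁴
  101–128 m: Δρ/Δz = 1.001/27 = 0.037 kg m⁻⁴
  128–219 m: Δρ/Δz = 0.681/91 = 7.5 × 10⁻³ kg m⁻⁴
The largest gradient is in the 101–128 m interval — the pycnocline.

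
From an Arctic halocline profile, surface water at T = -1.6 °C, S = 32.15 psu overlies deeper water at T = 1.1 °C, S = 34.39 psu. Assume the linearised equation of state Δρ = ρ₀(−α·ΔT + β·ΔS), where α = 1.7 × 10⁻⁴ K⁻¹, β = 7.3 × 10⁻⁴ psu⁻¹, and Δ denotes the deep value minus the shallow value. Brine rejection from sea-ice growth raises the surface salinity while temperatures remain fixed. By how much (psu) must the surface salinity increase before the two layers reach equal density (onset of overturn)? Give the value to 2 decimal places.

Neutral buoyancy requires −α(T_deep − T_surf) + β(S_deep − S_surf′) = 0.
S_surf′ = S_deep − (α/β)·ΔT = 34.39 − (1.7 × 10⁻⁴/7.3 × 10⁻⁴)·(+2.7) = 33.7612 psu.
Increase required: 33.7612 − 32.15 = 1.6112 psu.

1.61 psu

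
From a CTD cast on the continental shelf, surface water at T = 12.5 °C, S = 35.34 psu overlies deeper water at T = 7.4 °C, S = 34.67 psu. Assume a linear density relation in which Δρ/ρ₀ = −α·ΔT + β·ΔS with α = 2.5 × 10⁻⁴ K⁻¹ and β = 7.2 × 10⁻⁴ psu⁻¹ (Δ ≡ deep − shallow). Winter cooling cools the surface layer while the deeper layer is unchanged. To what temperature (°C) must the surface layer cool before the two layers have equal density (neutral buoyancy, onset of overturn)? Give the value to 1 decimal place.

Neutral buoyancy requires Δρ = 0, i.e. −α(T_deep − T_surf′) + β(S_deep − S_surf) = 0.
T_surf′ = T_deep − (β/α)·ΔS = 7.4 − (7.2 × 10⁻⁴/2.5 × 10⁻⁴)·(-0.67) = 9.330 °C.
Cooling required: 12.5 − (9.330) = 3.170 °C.

9.3 °C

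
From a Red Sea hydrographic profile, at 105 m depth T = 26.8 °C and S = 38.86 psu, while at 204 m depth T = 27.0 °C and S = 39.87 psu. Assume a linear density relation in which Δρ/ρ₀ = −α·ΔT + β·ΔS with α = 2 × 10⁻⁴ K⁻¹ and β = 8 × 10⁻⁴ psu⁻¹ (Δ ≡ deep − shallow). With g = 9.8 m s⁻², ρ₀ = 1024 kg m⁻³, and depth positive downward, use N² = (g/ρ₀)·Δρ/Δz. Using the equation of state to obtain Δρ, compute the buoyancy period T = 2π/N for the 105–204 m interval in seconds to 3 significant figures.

ΔT = +0.2 K, ΔS = +1.01 psu (deep − shallow).
Δρ/ρ₀ = −αΔT + βΔS = -4.00 × 10⁻⁵ + 8.08 × 10⁻⁴ = 7.68 × 10⁻⁴, so Δρ ≈ 0.7864 kg m⁻³.
N² = (g/ρ₀)·Δρ/Δz = g·(Δρ/ρ₀)/Δz = 9.8 × 7.68 × 10⁻⁴ / 99 = 7.6024 × 10⁻⁵ s⁻².
N = √(7.6024 × 10⁻⁵) = 8.7192 × 10⁻³ rad s⁻¹ → T = 2π/N = 720.61 s ≈ 721 s.

721 s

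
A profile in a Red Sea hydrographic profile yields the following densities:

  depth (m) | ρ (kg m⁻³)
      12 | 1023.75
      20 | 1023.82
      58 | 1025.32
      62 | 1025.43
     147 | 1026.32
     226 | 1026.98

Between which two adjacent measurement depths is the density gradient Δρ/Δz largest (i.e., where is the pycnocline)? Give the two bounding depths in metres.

Compute the density gradient over each adjacent pair:
  12–20 m: Δρ/Δz = 0.07/8 = 8.8 × 10⁻³ kg m⁻⁴
  20–58 m: Δρ/Δz = 1.50/38 = 0.039 kg m⁻⁴
  58–62 m: Δρ/Δz = 0.11/4 = 0.028 kg m⁻⁴
  62–147 m: Δρ/Δz = 0.89/85 = 0.010 kg m⁻⁴
  147–226 m: Δρ/Δz = 0.66/79 = 8.4 × 10⁻³ kg m⁻⁴
The largest gradient is in the 20–58 m interval — the pycnocline.

20–58 m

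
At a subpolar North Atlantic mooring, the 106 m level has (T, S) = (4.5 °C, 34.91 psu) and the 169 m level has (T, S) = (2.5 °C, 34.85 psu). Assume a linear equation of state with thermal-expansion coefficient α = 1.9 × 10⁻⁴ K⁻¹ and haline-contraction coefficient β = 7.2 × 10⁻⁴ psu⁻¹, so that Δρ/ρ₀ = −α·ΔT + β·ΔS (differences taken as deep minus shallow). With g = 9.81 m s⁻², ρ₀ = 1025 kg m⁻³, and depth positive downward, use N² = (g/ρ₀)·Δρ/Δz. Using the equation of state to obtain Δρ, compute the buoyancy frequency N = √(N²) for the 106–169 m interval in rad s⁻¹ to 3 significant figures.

ΔT = -2.0 K, ΔS = -0.06 psu (deep − shallow).
Δρ/ρ₀ = −αΔT + βΔS = 3.80 × 10⁻⁴ − 4.32 × 10⁻⁵ = 3.368 × 10⁻⁴, so Δρ ≈ 0.3452 kg m⁻³.
N² = (g/ρ₀)·Δρ/Δz = g·(Δρ/ρ₀)/Δz = 9.81 × 3.368 × 10⁻⁴ / 63 = 5.2445 × 10⁻⁵ s⁻².
N = √(5.2445 × 10⁻⁵) = 7.2419 × 10⁻³ rad s⁻¹ ≈ 7.24 × 10⁻³ rad s⁻¹.

7.24 × 10⁻³ rad s⁻¹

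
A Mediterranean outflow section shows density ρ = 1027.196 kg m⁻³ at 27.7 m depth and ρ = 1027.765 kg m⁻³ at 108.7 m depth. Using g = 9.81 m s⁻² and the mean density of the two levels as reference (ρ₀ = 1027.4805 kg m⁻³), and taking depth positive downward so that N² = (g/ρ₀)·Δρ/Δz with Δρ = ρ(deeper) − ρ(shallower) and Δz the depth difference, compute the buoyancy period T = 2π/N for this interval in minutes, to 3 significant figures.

12.8 min

Δρ = 1027.765 − 1027.196 = 0.569 kg m⁻³ over Δz = 108.7 − 27.7 = 81 m.
N² = (9.81/1027.4805) × (0.569/81) = 6.7069 × 10⁻⁵ s⁻².
N = √(6.7069 × 10⁻⁵) = 8.1896 × 10⁻³ rad s⁻¹, so T = 2π/N = 767.22 s = 12.787 min ≈ 12.8 min.
Since Δρ > 0 the layer is stably stratified.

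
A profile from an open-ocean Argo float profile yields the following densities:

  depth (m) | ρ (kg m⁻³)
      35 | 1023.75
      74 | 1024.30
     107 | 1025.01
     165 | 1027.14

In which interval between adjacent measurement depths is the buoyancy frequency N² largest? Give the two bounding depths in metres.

Compute the density gradient over each adjacent pair:
  35–74 m: Δρ/Δz = 0.55/39 = 0.014 kg m⁻⁴
  74–107 m: Δρ/Δz = 0.71/33 = 0.022 kg m⁻⁴
  107–165 m: Δρ/Δz = 2.13/58 = 0.037 kg m⁻⁴
The largest gradient is in the 107–165 m interval — the pycnocline.

107–165 m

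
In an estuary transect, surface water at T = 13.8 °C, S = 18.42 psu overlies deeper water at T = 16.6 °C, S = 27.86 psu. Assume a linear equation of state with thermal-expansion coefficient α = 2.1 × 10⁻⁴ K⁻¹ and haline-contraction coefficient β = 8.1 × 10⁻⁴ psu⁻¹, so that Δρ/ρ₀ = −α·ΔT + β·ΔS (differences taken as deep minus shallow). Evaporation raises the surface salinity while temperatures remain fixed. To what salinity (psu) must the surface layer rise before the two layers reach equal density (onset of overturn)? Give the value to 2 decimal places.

Neutral buoyancy requires −α(T_deep − T_surf) + β(S_deep − S_surf′) = 0.
S_surf′ = S_deep − (α/β)·ΔT = 27.86 − (2.1 × 10⁻⁴/8.1 × 10⁻⁴)·(+2.8) = 27.1341 psu.
Increase required: 27.1341 − 18.42 = 8.7141 psu.

27.13 psu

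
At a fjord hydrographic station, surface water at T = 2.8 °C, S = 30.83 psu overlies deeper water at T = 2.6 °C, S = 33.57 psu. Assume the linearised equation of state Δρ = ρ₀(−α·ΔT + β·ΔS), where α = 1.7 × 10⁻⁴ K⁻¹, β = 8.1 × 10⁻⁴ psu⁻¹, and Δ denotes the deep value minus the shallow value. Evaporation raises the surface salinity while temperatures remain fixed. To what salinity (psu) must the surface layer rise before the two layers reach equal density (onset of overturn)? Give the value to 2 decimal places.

Neutral buoyancy requires −α(T_deep − T_surf) + β(S_deep − S_surf′) = 0.
S_surf′ = S_deep − (α/β)·ΔT = 33.57 − (1.7 × 10⁻⁴/8.1 × 10⁻⁴)·(-0.2) = 33.6120 psu.
Increase required: 33.6120 − 30.83 = 2.7820 psu.

33.61 psu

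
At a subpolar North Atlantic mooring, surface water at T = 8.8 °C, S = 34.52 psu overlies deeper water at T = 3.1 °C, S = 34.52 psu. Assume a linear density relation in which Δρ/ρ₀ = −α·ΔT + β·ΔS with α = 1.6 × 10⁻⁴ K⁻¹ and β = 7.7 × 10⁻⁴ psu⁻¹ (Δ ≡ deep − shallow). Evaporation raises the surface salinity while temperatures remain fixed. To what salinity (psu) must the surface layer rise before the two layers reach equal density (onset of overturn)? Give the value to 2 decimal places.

35.70 psu

Neutral buoyancy requires −α(T_deep − T_surf) + β(S_deep − S_surf′) = 0.
S_surf′ = S_deep − (α/β)·ΔT = 34.52 − (1.6 × 10⁻⁴/7.7 × 10⁻⁴)·(-5.7) = 35.7044 psu.
Increase required: 35.7044 − 34.52 = 1.1844 psu.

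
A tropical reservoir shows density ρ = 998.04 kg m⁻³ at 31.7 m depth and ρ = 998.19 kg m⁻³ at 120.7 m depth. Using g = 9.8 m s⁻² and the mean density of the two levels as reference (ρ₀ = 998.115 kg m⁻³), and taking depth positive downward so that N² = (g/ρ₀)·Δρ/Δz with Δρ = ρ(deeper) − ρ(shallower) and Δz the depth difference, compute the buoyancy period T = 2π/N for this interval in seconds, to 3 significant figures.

1.54 × 10³ s

Δρ = 998.19 − 998.04 = 0.15 kg m⁻³ over Δz = 120.7 − 31.7 = 89 m.
N² = (9.8/998.115) × (0.15/89) = 1.6548 × 10⁻⁵ s⁻².
N = √(1.6548 × 10⁻⁵) = 4.0679 × 10⁻³ rad s⁻¹, so T = 2π/N = 1.5446 × 10³ s ≈ 1.54 × 10³ s.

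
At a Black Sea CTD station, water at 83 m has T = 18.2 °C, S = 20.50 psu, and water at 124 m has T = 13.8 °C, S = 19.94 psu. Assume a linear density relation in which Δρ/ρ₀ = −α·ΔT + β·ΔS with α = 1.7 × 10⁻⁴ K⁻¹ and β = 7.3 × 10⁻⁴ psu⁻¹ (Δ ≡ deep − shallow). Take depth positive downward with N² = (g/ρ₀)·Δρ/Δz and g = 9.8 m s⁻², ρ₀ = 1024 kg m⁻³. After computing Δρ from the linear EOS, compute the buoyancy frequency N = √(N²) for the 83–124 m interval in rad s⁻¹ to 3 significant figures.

ΔT = -4.4 K, ΔS = -0.56 psu (deep − shallow).
Δρ/ρ₀ = −αΔT + βΔS = 7.48 × 10⁻⁴ − 4.088 × 10⁻⁴ = 3.392 × 10⁻⁴, so Δρ ≈ 0.3473 kg m⁻³.
N² = (g/ρ₀)·Δρ/Δz = g·(Δρ/ρ₀)/Δz = 9.8 × 3.392 × 10⁻⁴ / 41 = 8.1077 × 10⁻⁵ s⁻².
N = √(8.1077 × 10⁻⁵) = 9.0043 × 10⁻³ rad s⁻¹ ≈ 9.00 × 10⁻³ rad s⁻¹.

9.00 × 10⁻³ rad s⁻¹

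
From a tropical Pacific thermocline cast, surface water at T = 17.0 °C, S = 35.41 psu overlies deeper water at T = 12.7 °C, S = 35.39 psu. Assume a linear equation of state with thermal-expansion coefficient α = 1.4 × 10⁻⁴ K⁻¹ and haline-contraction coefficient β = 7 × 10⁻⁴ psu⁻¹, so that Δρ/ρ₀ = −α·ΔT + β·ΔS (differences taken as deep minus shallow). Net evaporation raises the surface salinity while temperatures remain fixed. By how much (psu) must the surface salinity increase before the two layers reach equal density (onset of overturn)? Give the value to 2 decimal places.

Neutral buoyancy requires −α(T_deep − T_surf) + β(S_deep − S_surf′) = 0.
S_surf′ = S_deep − (α/β)·ΔT = 35.39 − (1.4 × 10⁻⁴/7 × 10⁻⁴)·(-4.3) = 36.2500 psu.
Increase required: 36.2500 − 35.41 = 0.8400 psu.

0.84 psu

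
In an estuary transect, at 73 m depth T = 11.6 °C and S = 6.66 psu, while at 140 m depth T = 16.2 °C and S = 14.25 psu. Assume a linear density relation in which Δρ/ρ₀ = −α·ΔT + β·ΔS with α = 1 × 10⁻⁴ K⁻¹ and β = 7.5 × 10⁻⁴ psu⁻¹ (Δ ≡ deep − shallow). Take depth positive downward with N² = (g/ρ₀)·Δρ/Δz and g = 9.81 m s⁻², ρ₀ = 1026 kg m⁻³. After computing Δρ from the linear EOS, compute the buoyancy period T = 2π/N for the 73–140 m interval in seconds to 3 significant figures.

227 s

ΔT = +4.6 K, ΔS = +7.59 psu (deep − shallow).
Δρ/ρ₀ = −αΔT + βΔS = -4.60 × 10⁻⁴ + 5.6925 × 10⁻³ = 5.2325 × 10⁻³, so Δρ ≈ 5.369 kg m⁻³.
N² = (g/ρ₀)·Δρ/Δz = g·(Δρ/ρ₀)/Δz = 9.81 × 5.2325 × 10⁻³ / 67 = 7.6613 × 10⁻⁴ s⁻².
N = √(7.6613 × 10⁻⁴) = 0.027679 rad s⁻¹ → T = 2π/N = 227.00 s ≈ 227 s.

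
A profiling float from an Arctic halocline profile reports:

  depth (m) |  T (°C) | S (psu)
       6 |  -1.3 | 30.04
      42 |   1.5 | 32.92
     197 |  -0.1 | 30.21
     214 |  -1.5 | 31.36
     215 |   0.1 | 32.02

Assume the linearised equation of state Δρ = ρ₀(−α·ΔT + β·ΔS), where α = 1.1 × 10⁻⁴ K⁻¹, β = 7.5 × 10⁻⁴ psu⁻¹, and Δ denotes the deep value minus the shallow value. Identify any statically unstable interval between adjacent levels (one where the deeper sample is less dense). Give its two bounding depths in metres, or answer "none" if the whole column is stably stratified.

42–197 m

Evaluate Δρ/ρ₀ = −αΔT + βΔS across each adjacent pair:
  6–42 m: −αΔT+βΔS = −(1.1 × 10⁻⁴)(+2.8)+(7.5 × 10⁻⁴)(+2.88) = 1.9 × 10⁻³ → stable
  42–197 m: −αΔT+βΔS = −(1.1 × 10⁻⁴)(-1.6)+(7.5 × 10⁻⁴)(-2.71) = -1.9 × 10⁻³ → UNSTABLE
  197–214 m: −αΔT+βΔS = −(1.1 × 10⁻⁴)(-1.4)+(7.5 × 10⁻⁴)(+1.15) = 1.0 × 10⁻³ → stable
  214–215 m: −αΔT+βΔS = −(1.1 × 10⁻⁴)(+1.6)+(7.5 × 10⁻⁴)(+0.66) = 3.2 × 10⁻⁴ → stable
The 42–197 m interval has Δρ < 0: lighter water underlies denser water.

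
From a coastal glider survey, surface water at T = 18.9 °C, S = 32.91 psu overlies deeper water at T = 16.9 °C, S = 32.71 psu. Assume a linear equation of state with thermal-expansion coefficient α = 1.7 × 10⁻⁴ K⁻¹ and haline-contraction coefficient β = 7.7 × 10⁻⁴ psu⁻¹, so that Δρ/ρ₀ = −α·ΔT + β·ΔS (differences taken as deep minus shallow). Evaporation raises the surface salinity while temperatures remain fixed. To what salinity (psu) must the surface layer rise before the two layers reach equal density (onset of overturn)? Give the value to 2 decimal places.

Neutral buoyancy requires −α(T_deep − T_surf) + β(S_deep − S_surf′) = 0.
S_surf′ = S_deep − (α/β)·ΔT = 32.71 − (1.7 × 10⁻⁴/7.7 × 10⁻⁴)·(-2.0) = 33.1516 psu.
Increase required: 33.1516 − 32.91 = 0.2416 psu.

33.15 psu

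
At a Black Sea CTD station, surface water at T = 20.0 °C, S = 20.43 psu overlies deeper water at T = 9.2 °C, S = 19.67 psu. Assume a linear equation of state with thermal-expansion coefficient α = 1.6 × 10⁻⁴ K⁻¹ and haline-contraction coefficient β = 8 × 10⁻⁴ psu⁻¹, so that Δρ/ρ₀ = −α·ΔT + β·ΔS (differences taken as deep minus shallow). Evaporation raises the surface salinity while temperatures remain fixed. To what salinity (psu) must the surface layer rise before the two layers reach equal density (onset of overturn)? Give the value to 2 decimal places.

21.83 psu

Neutral buoyancy requires −α(T_deep − T_surf) + β(S_deep − S_surf′) = 0.
S_surf′ = S_deep − (α/β)·ΔT = 19.67 − (1.6 × 10⁻⁴/8 × 10⁻⁴)·(-10.8) = 21.8300 psu.
Increase required: 21.8300 − 20.43 = 1.4000 psu.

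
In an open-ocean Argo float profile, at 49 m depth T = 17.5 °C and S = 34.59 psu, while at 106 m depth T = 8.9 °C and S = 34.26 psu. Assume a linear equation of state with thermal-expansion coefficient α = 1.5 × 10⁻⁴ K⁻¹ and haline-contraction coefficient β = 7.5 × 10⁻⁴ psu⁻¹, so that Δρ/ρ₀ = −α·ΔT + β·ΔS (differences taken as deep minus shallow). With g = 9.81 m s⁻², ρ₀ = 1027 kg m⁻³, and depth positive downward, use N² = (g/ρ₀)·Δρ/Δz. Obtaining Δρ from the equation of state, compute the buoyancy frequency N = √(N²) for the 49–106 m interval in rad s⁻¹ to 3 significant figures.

ΔT = -8.6 K, ΔS = -0.33 psu (deep − shallow).
Δρ/ρ₀ = −αΔT + βΔS = 1.29 × 10⁻³ − 2.475 × 10⁻⁴ = 1.0425 × 10⁻³, so Δρ ≈ 1.071 kg m⁻³.
N² = (g/ρ₀)·Δρ/Δz = g·(Δρ/ρ₀)/Δz = 9.81 × 1.0425 × 10⁻³ / 57 = 1.7942 × 10⁻⁴ s⁻².
N = √(1.7942 × 10⁻⁴) = 0.013395 rad s⁻¹ ≈ 0.0134 rad s⁻¹.

0.0134 rad s⁻¹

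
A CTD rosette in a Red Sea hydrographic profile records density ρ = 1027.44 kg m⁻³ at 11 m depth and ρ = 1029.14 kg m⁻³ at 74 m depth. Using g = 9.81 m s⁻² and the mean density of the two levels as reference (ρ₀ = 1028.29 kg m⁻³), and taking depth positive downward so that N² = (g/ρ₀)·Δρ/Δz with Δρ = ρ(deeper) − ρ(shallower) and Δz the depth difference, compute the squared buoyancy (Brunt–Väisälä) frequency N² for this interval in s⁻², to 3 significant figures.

2.57 × 10⁻⁴ s⁻²

Δρ = 1029.14 − 1027.44 = 1.70 kg m⁻³ over Δz = 74 − 11 = 63 m.
N² = (9.81/1028.29) × (1.70/63) = 2.5743 × 10⁻⁴ s⁻² ≈ 2.57 × 10⁻⁴ s⁻².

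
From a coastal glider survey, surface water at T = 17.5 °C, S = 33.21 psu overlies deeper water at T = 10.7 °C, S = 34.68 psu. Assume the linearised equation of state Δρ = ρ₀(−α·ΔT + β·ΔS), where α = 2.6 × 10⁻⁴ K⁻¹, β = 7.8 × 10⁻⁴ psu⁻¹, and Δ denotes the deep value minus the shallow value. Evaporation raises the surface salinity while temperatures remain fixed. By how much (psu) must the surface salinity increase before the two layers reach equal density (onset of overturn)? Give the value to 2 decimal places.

3.74 psu

Neutral buoyancy requires −α(T_deep − T_surf) + β(S_deep − S_surf′) = 0.
S_surf′ = S_deep − (α/β)·ΔT = 34.68 − (2.6 × 10⁻⁴/7.8 × 10⁻⁴)·(-6.8) = 36.9467 psu.
Increase required: 36.9467 − 33.21 = 3.7367 psu.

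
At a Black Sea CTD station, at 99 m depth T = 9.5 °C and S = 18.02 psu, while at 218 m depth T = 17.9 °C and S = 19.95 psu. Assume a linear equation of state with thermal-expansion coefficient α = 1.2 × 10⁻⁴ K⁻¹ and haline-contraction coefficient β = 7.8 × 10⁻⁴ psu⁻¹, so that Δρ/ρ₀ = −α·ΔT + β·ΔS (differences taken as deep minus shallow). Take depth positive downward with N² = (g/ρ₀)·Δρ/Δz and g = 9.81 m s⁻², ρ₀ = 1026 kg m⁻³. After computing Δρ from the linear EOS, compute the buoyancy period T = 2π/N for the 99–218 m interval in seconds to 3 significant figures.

981 s

ΔT = +8.4 K, ΔS = +1.93 psu (deep − shallow).
Δρ/ρ₀ = −αΔT + βΔS = -1.008 × 10⁻³ + 1.5054 × 10⁻³ = 4.974 × 10⁻⁴, so Δρ ≈ 0.5103 kg m⁻³.
N² = (g/ρ₀)·Δρ/Δz = g·(Δρ/ρ₀)/Δz = 9.81 × 4.974 × 10⁻⁴ / 119 = 4.1004 × 10⁻⁵ s⁻².
N = √(4.1004 × 10⁻⁵) = 6.4034 × 10⁻³ rad s⁻¹ → T = 2π/N = 981.23 s ≈ 981 s.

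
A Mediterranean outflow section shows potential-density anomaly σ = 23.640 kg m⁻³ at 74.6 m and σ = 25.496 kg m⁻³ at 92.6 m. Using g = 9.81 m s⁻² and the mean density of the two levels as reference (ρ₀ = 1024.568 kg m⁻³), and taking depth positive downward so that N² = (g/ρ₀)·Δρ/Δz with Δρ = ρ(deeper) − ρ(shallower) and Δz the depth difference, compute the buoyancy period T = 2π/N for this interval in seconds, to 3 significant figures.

Δρ = 1025.496 − 1023.640 = 1.856 kg m⁻³ over Δz = 92.6 − 74.6 = 18 m.
N² = (9.81/1024.568) × (1.856/18) = 9.8726 × 10⁻⁴ s⁻².
N = √(9.8726 × 10⁻⁴) = 0.031421 rad s⁻¹, so T = 2π/N = 199.97 s ≈ 200 s.
Since Δρ > 0 the layer is stably stratified.

200 s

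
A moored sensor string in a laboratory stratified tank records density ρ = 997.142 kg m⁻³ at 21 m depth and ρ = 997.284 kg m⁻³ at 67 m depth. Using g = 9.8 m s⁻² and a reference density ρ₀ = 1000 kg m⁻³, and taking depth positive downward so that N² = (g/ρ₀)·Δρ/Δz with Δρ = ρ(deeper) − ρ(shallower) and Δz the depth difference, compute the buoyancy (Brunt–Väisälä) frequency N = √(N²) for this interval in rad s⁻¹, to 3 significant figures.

5.50 × 10⁻³ rad s⁻¹

Δρ = 997.284 − 997.142 = 0.142 kg m⁻³ over Δz = 67 − 21 = 46 m.
N² = (9.8/1000) × (0.142/46) = 3.0252 × 10⁻⁵ s⁻².
N = √(3.0252 × 10⁻⁵) = 5.5002 × 10⁻³ rad s⁻¹ ≈ 5.50 × 10⁻³ rad s⁻¹.
N² > 0, so the interval is statically stable.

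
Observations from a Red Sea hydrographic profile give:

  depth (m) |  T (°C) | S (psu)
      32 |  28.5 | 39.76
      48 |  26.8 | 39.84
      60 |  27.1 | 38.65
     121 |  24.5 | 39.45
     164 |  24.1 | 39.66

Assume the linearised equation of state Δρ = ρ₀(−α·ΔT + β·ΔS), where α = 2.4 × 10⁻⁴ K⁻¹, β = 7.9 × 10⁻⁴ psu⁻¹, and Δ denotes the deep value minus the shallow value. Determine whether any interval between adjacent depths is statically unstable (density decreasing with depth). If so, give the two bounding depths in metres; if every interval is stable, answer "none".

Evaluate Δρ/ρ₀ = −αΔT + βΔS across each adjacent pair:
  32–48 m: −αΔT+βΔS = −(2.4 × 10⁻⁴)(-1.7)+(7.9 × 10⁻⁴)(+0.08) = 4.7 × 10⁻⁴ → stable
  48–60 m: −αΔT+βΔS = −(2.4 × 10⁻⁴)(+0.3)+(7.9 × 10⁻⁴)(-1.19) = -1.0 × 10⁻³ → UNSTABLE
  60–121 m: −αΔT+βΔS = −(2.4 × 10⁻⁴)(-2.6)+(7.9 × 10⁻⁴)(+0.80) = 1.3 × 10⁻³ → stable
  121–164 m: −αΔT+βΔS = −(2.4 × 10⁻⁴)(-0.4)+(7.9 × 10⁻⁴)(+0.21) = 2.6 × 10⁻⁴ → stable
The 48–60 m interval has Δρ < 0: lighter water underlies denser water.

48–60 m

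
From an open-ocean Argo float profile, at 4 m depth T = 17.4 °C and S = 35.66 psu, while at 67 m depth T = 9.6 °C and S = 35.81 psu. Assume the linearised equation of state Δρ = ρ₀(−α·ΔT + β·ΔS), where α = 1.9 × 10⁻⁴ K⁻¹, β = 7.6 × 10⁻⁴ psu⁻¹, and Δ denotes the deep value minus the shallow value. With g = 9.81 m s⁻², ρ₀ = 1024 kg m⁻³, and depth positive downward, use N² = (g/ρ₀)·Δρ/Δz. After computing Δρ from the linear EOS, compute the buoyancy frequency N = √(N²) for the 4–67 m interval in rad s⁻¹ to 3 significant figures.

0.0158 rad s⁻¹

ΔT = -7.8 K, ΔS = +0.15 psu (deep − shallow).
Δρ/ρ₀ = −αΔT + βΔS = 1.482 × 10⁻³ + 1.14 × 10⁻⁴ = 1.596 × 10⁻³, so Δρ ≈ 1.634 kg m⁻³.
N² = (g/ρ₀)·Δρ/Δz = g·(Δρ/ρ₀)/Δz = 9.81 × 1.596 × 10⁻³ / 63 = 2.4852 × 10⁻⁴ s⁻².
N = √(2.4852 × 10⁻⁴) = 0.015765 rad s⁻¹ ≈ 0.0158 rad s⁻¹.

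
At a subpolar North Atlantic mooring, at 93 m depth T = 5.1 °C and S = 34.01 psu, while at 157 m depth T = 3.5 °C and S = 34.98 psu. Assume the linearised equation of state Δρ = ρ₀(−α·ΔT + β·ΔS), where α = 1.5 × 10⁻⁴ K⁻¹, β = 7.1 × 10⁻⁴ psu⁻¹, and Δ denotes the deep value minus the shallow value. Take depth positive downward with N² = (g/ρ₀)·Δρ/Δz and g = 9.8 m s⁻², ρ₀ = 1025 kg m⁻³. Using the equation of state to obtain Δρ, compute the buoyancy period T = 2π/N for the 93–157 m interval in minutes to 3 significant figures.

ΔT = -1.6 K, ΔS = +0.97 psu (deep − shallow).
Δρ/ρ₀ = −αΔT + βΔS = 2.40 × 10⁻⁴ + 6.887 × 10⁻⁴ = 9.287 × 10⁻⁴, so Δρ ≈ 0.9519 kg m⁻³.
N² = (g/ρ₀)·Δρ/Δz = g·(Δρ/ρ₀)/Δz = 9.8 × 9.287 × 10⁻⁴ / 64 = 1.4221 × 10⁻⁴ s⁻².
N = √(1.4221 × 10⁻⁴) = 0.011925 rad s⁻¹ → T = 2π/N = 526.89 s = 8.7815 min ≈ 8.78 min.

8.78 min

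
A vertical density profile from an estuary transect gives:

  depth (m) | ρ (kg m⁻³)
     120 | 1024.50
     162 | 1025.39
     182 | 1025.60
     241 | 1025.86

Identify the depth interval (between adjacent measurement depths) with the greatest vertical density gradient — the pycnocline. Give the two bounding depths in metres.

120–162 m

Compute the density gradient over each adjacent pair:
  120–162 m: Δρ/Δz = 0.89/42 = 0.021 kg m⁻⁴
  162–182 m: Δρ/Δz = 0.21/20 = 0.010 kg m⁻⁴
  182–241 m: Δρ/Δz = 0.26/59 = 4.4 × 10⁻³ kg m⁻⁴
The largest gradient is in the 120–162 m interval — the pycnocline.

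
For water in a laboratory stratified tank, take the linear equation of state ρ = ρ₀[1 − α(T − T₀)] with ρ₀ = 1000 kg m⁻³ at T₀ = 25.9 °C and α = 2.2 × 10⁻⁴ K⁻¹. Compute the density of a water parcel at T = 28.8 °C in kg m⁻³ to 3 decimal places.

999.362 kg m⁻³

T − T₀ = +2.9 K.
Bracket = 1 − α·(+2.9) = 1 + (-6.38 × 10⁻⁴) = 0.9993620.
ρ = 1000 × 0.9993620 = 999.362 kg m⁻³.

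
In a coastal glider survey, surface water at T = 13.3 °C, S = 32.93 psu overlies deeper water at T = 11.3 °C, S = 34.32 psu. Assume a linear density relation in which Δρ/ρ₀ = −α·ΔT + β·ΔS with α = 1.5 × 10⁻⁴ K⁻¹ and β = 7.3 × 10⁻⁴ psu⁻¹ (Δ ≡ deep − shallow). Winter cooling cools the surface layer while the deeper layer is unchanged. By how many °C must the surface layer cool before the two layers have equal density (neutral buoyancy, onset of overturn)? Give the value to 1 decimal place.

8.8 °C

Neutral buoyancy requires Δρ = 0, i.e. −α(T_deep − T_surf′) + β(S_deep − S_surf) = 0.
T_surf′ = T_deep − (β/α)·ΔS = 11.3 − (7.3 × 10⁻⁴/1.5 × 10⁻⁴)·(+1.39) = 4.535 °C.
Cooling required: 13.3 − (4.535) = 8.765 °C.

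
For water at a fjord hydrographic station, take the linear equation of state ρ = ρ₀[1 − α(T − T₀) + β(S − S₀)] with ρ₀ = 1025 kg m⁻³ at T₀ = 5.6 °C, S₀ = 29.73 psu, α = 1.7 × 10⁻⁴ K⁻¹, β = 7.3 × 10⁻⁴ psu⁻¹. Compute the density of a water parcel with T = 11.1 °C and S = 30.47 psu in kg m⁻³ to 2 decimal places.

T − T₀ = +5.5 K, S − S₀ = +0.74 psu.
Bracket = 1 − α·(+5.5) + β·(+0.74) = 1 + (-3.948 × 10⁻⁴) = 0.9996052.
ρ = 1025 × 0.9996052 = 1024.60 kg m⁻³.

1024.60 kg m⁻³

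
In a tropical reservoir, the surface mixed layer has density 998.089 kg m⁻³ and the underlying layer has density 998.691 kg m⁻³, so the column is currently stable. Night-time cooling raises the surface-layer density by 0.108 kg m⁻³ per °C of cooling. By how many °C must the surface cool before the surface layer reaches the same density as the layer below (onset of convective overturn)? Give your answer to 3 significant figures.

5.57 °C

Density deficit of the surface layer: 998.691 − 998.089 = 0.602 kg m⁻³.
Required change = 0.602 / 0.108 = 5.57 °C.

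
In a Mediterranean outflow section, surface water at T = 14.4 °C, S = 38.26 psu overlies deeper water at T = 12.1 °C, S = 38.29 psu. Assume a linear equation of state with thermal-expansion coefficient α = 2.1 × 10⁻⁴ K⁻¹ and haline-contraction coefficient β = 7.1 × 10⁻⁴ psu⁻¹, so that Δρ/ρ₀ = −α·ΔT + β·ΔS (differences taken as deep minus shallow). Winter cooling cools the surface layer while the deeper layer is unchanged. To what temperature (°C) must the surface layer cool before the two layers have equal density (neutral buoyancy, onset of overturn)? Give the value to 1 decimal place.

12.0 °C

Neutral buoyancy requires Δρ = 0, i.e. −α(T_deep − T_surf′) + β(S_deep − S_surf) = 0.
T_surf′ = T_deep − (β/α)·ΔS = 12.1 − (7.1 × 10⁻⁴/2.1 × 10⁻⁴)·(+0.03) = 11.999 °C.
Cooling required: 14.4 − (11.999) = 2.401 °C.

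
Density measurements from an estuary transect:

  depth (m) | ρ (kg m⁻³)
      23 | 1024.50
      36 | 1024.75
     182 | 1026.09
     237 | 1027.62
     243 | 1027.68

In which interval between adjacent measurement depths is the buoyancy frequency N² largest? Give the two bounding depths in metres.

Compute the density gradient over each adjacent pair:
  23–36 m: Δρ/Δz = 0.25/13 = 0.019 kg m⁻⁴
  36–182 m: Δρ/Δz = 1.34/146 = 9.2 × 10⁻³ kg m⁻⁴
  182–237 m: Δρ/Δz = 1.53/55 = 0.028 kg m⁻⁴
  237–243 m: Δρ/Δz = 0.06/6 = 0.010 kg m⁻⁴
The largest gradient is in the 182–237 m interval — the pycnocline.

182–237 m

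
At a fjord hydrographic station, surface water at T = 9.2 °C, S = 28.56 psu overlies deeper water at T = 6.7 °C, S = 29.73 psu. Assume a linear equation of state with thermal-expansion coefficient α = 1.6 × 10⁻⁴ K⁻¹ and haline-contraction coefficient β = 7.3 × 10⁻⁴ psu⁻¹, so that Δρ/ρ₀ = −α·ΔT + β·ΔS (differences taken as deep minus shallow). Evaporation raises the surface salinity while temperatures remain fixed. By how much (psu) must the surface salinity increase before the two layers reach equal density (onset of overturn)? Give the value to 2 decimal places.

1.72 psu

Neutral buoyancy requires −α(T_deep − T_surf) + β(S_deep − S_surf′) = 0.
S_surf′ = S_deep − (α/β)·ΔT = 29.73 − (1.6 × 10⁻⁴/7.3 × 10⁻⁴)·(-2.5) = 30.2779 psu.
Increase required: 30.2779 − 28.56 = 1.7179 psu.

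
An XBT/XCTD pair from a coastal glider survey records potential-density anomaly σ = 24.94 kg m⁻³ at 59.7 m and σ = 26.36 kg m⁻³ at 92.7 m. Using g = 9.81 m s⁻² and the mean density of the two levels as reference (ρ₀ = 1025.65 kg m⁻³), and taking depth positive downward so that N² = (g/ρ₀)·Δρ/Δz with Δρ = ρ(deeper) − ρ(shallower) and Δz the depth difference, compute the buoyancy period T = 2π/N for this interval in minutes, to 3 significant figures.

5.16 min

Δρ = 1026.36 − 1024.94 = 1.42 kg m⁻³ over Δz = 92.7 − 59.7 = 33 m.
N² = (9.81/1025.65) × (1.42/33) = 4.1157 × 10⁻⁴ s⁻².
N = √(4.1157 × 10⁻⁴) = 0.020287 rad s⁻¹, so T = 2π/N = 309.71 s = 5.1618 min ≈ 5.16 min.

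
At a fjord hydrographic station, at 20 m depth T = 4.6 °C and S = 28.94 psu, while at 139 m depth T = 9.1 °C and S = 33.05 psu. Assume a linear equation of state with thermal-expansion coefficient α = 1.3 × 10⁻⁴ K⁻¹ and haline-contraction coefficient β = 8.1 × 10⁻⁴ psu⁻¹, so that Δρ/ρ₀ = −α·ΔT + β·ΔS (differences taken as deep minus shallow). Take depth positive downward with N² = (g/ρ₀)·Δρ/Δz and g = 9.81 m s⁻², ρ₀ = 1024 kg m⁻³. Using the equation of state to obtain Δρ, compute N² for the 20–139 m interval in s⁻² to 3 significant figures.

2.26 × 10⁻⁴ s⁻²

ΔT = +4.5 K, ΔS = +4.11 psu (deep − shallow).
Δρ/ρ₀ = −αΔT + βΔS = -5.85 × 10⁻⁴ + 3.3291 × 10⁻³ = 2.7441 × 10⁻³, so Δρ ≈ 2.810 kg m⁻³.
N² = (g/ρ₀)·Δρ/Δz = g·(Δρ/ρ₀)/Δz = 9.81 × 2.7441 × 10⁻³ / 119 = 2.2622 × 10⁻⁴ s⁻² ≈ 2.26 × 10⁻⁴ s⁻².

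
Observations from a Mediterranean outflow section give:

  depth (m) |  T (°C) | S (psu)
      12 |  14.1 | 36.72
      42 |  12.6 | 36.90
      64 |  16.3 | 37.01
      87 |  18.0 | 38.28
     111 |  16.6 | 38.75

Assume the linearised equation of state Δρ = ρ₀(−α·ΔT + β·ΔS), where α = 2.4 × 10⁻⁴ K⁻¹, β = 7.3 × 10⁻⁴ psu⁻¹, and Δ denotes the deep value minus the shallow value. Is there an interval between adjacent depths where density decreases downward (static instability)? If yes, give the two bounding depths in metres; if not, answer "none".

42–64 m

Evaluate Δρ/ρ₀ = −αΔT + βΔS across each adjacent pair:
  12–42 m: −αΔT+βΔS = −(2.4 × 10⁻⁴)(-1.5)+(7.3 × 10⁻⁴)(+0.18) = 4.9 × 10⁻⁴ → stable
  42–64 m: −αΔT+βΔS = −(2.4 × 10⁻⁴)(+3.7)+(7.3 × 10⁻⁴)(+0.11) = -8.1 × 10⁻⁴ → UNSTABLE
  64–87 m: −αΔT+βΔS = −(2.4 × 10⁻⁴)(+1.7)+(7.3 × 10⁻⁴)(+1.27) = 5.2 × 10⁻⁴ → stable
  87–111 m: −αΔT+βΔS = −(2.4 × 10⁻⁴)(-1.4)+(7.3 × 10⁻⁴)(+0.47) = 6.8 × 10⁻⁴ → stable
The 42–64 m interval has Δρ < 0: lighter water underlies denser water.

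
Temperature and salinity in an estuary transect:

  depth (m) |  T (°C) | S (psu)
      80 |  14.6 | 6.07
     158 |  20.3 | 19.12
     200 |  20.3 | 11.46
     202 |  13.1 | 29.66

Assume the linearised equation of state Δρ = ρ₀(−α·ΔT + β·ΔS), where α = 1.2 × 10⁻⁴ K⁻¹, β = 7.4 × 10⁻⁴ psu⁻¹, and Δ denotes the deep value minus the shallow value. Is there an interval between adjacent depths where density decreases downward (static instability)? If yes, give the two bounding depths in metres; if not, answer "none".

Evaluate Δρ/ρ₀ = −αΔT + βΔS across each adjacent pair:
  80–158 m: −αΔT+βΔS = −(1.2 × 10⁻⁴)(+5.7)+(7.4 × 10⁻⁴)(+13.05) = 9.0 × 10⁻³ → stable
  158–200 m: −αΔT+βΔS = −(1.2 × 10⁻⁴)(+0.0)+(7.4 × 10⁻⁴)(-7.66) = -5.7 × 10⁻³ → UNSTABLE
  200–202 m: −αΔT+βΔS = −(1.2 × 10⁻⁴)(-7.2)+(7.4 × 10⁻⁴)(+18.20) = 0.014 → stable
The 158–200 m interval has Δρ < 0: lighter water underlies denser water.

158–200 m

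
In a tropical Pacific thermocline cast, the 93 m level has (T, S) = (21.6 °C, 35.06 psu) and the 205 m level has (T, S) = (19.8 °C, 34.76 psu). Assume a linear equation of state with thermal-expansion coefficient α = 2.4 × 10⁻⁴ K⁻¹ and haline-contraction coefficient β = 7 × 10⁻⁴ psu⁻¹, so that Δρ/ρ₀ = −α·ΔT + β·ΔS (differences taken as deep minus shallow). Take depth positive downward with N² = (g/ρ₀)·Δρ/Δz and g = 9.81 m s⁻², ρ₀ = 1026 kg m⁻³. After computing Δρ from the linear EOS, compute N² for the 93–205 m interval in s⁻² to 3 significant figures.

ΔT = -1.8 K, ΔS = -0.30 psu (deep − shallow).
Δρ/ρ₀ = −αΔT + βΔS = 4.32 × 10⁻⁴ − 2.10 × 10⁻⁴ = 2.22 × 10⁻⁴, so Δρ ≈ 0.2278 kg m⁻³.
N² = (g/ρ₀)·Δρ/Δz = g·(Δρ/ρ₀)/Δz = 9.81 × 2.22 × 10⁻⁴ / 112 = 1.9445 × 10⁻⁵ s⁻² ≈ 1.94 × 10⁻⁵ s⁻².

1.94 × 10⁻⁵ s⁻²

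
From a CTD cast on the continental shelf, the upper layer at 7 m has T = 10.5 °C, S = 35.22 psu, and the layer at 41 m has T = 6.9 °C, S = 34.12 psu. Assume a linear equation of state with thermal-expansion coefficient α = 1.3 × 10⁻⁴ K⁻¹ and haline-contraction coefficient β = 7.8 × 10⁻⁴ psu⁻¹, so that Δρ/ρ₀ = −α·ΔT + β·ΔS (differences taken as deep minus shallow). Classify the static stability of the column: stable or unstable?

unstable

ΔT = 6.9 − 10.5 = -3.6 K and ΔS = 34.12 − 35.22 = -1.10 psu (deep − shallow).
−αΔT = 4.68 × 10⁻⁴; βΔS = -8.58 × 10⁻⁴; sum Δρ/ρ₀ = -3.90 × 10⁻⁴.
Δρ/ρ₀ < 0, so Δρ < 0: deeper water is lighter → statically unstable; the column would overturn.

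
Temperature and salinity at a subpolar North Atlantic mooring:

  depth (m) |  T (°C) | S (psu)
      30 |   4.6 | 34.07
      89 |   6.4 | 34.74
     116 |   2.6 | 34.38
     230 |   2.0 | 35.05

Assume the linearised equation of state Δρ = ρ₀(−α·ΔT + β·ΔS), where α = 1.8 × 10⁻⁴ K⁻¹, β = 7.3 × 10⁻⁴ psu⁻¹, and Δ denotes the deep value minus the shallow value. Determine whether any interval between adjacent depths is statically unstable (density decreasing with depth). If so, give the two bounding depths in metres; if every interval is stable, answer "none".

Evaluate Δρ/ρ₀ = −αΔT + βΔS across each adjacent pair:
  30–89 m: −αΔT+βΔS = −(1.8 × 10⁻⁴)(+1.8)+(7.3 × 10⁻⁴)(+0.67) = 1.7 × 10⁻⁴ → stable
  89–116 m: −αΔT+βΔS = −(1.8 × 10⁻⁴)(-3.8)+(7.3 × 10⁻⁴)(-0.36) = 4.2 × 10⁻⁴ → stable
  116–230 m: −αΔT+βΔS = −(1.8 × 10⁻⁴)(-0.6)+(7.3 × 10⁻⁴)(+0.67) = 6.0 × 10⁻⁴ → stable
Every interval has Δρ > 0: the column is stably stratified throughout.

none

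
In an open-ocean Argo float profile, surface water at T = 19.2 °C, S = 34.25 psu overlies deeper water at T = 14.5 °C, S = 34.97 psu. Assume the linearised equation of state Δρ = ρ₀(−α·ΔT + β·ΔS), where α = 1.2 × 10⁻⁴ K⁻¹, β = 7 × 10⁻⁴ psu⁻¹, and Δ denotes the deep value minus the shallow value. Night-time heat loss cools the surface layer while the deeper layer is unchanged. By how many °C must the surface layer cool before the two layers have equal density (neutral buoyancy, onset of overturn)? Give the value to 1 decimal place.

8.9 °C

Neutral buoyancy requires Δρ = 0, i.e. −α(T_deep − T_surf′) + β(S_deep − S_surf) = 0.
T_surf′ = T_deep − (β/α)·ΔS = 14.5 − (7 × 10⁻⁴/1.2 × 10⁻⁴)·(+0.72) = 10.300 °C.
Cooling required: 19.2 − (10.300) = 8.900 °C.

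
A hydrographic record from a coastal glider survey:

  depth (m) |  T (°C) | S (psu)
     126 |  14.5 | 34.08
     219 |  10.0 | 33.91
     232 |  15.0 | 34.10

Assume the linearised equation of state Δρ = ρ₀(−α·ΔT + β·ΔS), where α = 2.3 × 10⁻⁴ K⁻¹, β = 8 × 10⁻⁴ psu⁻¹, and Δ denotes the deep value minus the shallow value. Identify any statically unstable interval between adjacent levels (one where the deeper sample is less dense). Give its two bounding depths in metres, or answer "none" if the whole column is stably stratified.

Evaluate Δρ/ρ₀ = −αΔT + βΔS across each adjacent pair:
  126–219 m: −αΔT+βΔS = −(2.3 × 10⁻⁴)(-4.5)+(8 × 10⁻⁴)(-0.17) = 9.0 × 10⁻⁴ → stable
  219–232 m: −αΔT+βΔS = −(2.3 × 10⁻⁴)(+5.0)+(8 × 10⁻⁴)(+0.19) = -1.0 × 10⁻³ → UNSTABLE
The 219–232 m interval has Δρ < 0: lighter water underlies denser water.

219–232 m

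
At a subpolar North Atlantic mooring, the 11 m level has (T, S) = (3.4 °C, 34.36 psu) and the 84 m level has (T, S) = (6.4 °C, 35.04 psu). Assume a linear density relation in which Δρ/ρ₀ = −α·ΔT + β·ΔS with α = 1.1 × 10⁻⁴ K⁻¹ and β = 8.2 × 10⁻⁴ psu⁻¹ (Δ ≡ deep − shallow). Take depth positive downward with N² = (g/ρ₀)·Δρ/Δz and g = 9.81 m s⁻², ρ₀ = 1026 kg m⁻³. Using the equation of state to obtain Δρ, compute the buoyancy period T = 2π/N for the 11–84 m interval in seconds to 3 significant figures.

1.14 × 10³ s

ΔT = +3.0 K, ΔS = +0.68 psu (deep − shallow).
Δρ/ρ₀ = −αΔT + βΔS = -3.30 × 10⁻⁴ + 5.576 × 10⁻⁴ = 2.276 × 10⁻⁴, so Δρ ≈ 0.2335 kg m⁻³.
N² = (g/ρ₀)·Δρ/Δz = g·(Δρ/ρ₀)/Δz = 9.81 × 2.276 × 10⁻⁴ / 73 = 3.0586 × 10⁻⁵ s⁻².
N = √(3.0586 × 10⁻⁵) = 5.5305 × 10⁻³ rad s⁻¹ → T = 2π/N = 1.1361 × 10³ s ≈ 1.14 × 10³ s.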